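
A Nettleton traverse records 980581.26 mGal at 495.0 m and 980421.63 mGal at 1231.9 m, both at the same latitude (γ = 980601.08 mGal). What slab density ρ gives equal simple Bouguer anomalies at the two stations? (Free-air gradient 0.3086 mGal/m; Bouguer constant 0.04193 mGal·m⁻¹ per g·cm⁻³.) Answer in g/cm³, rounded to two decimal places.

2.19

Δg_obs = 980421.63 − 980581.26 = -159.63 mGal over Δh = 1231.9 − 495.0 = 736.9 m
Equal Bouguer anomalies ⇒ Δg_obs + (0.3086 − 0.04193ρ)·Δh = 0
0.3086 − 0.04193ρ = −Δg_obs/Δh = 0.21662
ρ = (0.3086 − 0.21662) / 0.04193 = 2.19 g/cm³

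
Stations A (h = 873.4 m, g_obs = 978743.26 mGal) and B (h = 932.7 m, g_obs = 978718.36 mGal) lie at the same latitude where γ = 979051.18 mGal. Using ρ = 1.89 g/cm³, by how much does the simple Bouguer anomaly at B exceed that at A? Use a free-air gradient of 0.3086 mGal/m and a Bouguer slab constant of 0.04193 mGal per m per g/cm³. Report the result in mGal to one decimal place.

-11.3

Δg_SB(A) = 978743.26 − 979051.18 + 0.3086×873.4 − 0.04193×1.89×873.4 = -107.60 mGal
Δg_SB(B) = 978718.36 − 979051.18 + 0.3086×932.7 − 0.04193×1.89×932.7 = -118.90 mGal
Difference = -118.90 − (-107.60) = -11.30 mGal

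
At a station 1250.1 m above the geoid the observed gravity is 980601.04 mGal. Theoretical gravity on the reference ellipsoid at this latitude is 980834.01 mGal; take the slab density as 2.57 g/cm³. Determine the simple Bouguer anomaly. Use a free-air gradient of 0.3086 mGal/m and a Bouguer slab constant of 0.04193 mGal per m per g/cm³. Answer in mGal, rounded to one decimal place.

18.1

Free-air correction = 0.3086 × 1250.1 = 385.78 mGal
Free-air anomaly = 980601.04 − 980834.01 + (385.78) = 152.81 mGal
Bouguer slab correction = 0.04193 × 2.57 × 1250.1 = 134.71 mGal
Simple Bouguer anomaly = 152.81 − (134.71) = 18.10 mGal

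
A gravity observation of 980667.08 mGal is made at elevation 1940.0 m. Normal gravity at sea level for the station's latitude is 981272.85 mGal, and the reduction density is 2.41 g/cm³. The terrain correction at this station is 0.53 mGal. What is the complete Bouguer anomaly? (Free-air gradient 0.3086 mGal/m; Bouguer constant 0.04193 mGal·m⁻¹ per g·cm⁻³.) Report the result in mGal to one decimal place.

Free-air correction = 0.3086 × 1940.0 = 598.68 mGal
Free-air anomaly = 980667.08 − 981272.85 + (598.68) = -7.09 mGal
Bouguer slab correction = 0.04193 × 2.41 × 1940.0 = 196.04 mGal
Simple Bouguer anomaly = -7.09 − (196.04) = -203.13 mGal
Complete Bouguer anomaly = -203.13 + 0.53 = -202.60 mGal

-202.6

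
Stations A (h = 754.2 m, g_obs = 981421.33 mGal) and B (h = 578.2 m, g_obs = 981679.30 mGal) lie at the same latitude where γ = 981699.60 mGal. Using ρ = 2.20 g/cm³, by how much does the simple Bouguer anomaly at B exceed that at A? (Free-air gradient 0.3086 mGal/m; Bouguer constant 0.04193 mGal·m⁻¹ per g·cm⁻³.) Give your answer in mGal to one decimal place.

Δg_SB(A) = 981421.33 − 981699.60 + 0.3086×754.2 − 0.04193×2.20×754.2 = -115.10 mGal
Δg_SB(B) = 981679.30 − 981699.60 + 0.3086×578.2 − 0.04193×2.20×578.2 = 104.80 mGal
Difference = 104.80 − (-115.10) = 219.90 mGal

219.9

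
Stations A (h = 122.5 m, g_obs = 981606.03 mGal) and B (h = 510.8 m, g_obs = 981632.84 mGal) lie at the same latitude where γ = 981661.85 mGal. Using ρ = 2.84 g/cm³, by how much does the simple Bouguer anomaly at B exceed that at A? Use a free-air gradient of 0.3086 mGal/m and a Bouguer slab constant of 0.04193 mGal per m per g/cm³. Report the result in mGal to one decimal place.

100.4

Δg_SB(A) = 981606.03 − 981661.85 + 0.3086×122.5 − 0.04193×2.84×122.5 = -32.60 mGal
Δg_SB(B) = 981632.84 − 981661.85 + 0.3086×510.8 − 0.04193×2.84×510.8 = 67.80 mGal
Difference = 67.80 − (-32.60) = 100.40 mGal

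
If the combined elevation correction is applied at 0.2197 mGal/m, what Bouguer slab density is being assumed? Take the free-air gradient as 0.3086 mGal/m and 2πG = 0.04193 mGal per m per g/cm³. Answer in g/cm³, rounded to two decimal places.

2.12

0.2197 = 0.3086 − 0.04193 × ρ
ρ = (0.3086 − 0.2197) / 0.04193 = 2.12 g/cm³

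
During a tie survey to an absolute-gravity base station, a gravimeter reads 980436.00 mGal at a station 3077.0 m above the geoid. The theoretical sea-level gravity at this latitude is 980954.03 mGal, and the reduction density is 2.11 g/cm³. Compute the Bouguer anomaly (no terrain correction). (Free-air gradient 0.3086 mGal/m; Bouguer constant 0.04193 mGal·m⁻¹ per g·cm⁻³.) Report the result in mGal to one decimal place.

159.3

Free-air correction = 0.3086 × 3077.0 = 949.56 mGal
Free-air anomaly = 980436.00 − 980954.03 + (949.56) = 431.53 mGal
Bouguer slab correction = 0.04193 × 2.11 × 3077.0 = 272.23 mGal
Simple Bouguer anomaly = 431.53 − (272.23) = 159.30 mGal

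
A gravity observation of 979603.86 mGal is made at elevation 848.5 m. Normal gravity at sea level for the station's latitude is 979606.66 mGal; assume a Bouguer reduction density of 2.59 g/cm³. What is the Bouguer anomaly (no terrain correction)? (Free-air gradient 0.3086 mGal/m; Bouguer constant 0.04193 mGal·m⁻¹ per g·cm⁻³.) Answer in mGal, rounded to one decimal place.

166.9

Free-air correction = 0.3086 × 848.5 = 261.85 mGal
Free-air anomaly = 979603.86 − 979606.66 + (261.85) = 259.05 mGal
Bouguer slab correction = 0.04193 × 2.59 × 848.5 = 92.15 mGal
Simple Bouguer anomaly = 259.05 − (92.15) = 166.90 mGal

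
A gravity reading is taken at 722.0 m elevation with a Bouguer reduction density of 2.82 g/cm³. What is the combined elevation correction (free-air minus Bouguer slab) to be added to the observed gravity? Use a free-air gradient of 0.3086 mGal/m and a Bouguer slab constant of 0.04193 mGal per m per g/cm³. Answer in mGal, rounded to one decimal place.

137.4

Combined gradient = 0.3086 − 0.04193 × 2.82 = 0.1903574 mGal/m
Combined elevation correction = 0.1903574 × 722.0 = 137.4 mGal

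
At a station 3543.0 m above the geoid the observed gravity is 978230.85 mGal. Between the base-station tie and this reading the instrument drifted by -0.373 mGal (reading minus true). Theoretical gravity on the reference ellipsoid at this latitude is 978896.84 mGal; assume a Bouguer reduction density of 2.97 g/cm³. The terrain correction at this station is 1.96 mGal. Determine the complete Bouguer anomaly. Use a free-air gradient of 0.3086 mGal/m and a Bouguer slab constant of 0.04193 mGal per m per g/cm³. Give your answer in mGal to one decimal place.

Drift-corrected reading = 978230.85 − (-0.373) = 978231.223 mGal
Free-air correction = 0.3086 × 3543.0 = 1093.37 mGal
Free-air anomaly = 978231.223 − 978896.84 + (1093.37) = 427.753 mGal
Bouguer slab correction = 0.04193 × 2.97 × 3543.0 = 441.22 mGal
Simple Bouguer anomaly = 427.753 − (441.22) = -13.467 mGal
Complete Bouguer anomaly = -13.467 + 1.96 = -11.507 mGal

-11.5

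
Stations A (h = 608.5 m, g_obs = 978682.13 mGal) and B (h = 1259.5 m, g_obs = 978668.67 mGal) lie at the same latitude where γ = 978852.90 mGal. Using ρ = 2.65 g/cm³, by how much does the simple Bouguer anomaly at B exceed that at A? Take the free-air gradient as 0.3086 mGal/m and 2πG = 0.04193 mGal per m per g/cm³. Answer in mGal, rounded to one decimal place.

Δg_SB(A) = 978682.13 − 978852.90 + 0.3086×608.5 − 0.04193×2.65×608.5 = -50.60 mGal
Δg_SB(B) = 978668.67 − 978852.90 + 0.3086×1259.5 − 0.04193×2.65×1259.5 = 64.50 mGal
Difference = 64.50 − (-50.60) = 115.10 mGal

115.1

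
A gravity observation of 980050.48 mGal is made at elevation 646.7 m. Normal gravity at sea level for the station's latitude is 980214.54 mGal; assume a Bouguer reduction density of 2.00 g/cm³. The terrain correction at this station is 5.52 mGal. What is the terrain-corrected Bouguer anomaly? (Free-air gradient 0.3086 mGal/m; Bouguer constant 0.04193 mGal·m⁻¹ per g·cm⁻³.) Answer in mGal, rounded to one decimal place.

-13.2

Free-air correction = 0.3086 × 646.7 = 199.57 mGal
Free-air anomaly = 980050.48 − 980214.54 + (199.57) = 35.51 mGal
Bouguer slab correction = 0.04193 × 2.00 × 646.7 = 54.23 mGal
Simple Bouguer anomaly = 35.51 − (54.23) = -18.72 mGal
Complete Bouguer anomaly = -18.72 + 5.52 = -13.20 mGal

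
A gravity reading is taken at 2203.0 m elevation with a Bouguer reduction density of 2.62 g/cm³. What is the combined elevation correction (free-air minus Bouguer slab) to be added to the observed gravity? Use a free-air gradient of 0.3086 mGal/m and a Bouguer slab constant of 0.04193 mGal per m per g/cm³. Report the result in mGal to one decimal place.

437.8

Combined gradient = 0.3086 − 0.04193 × 2.62 = 0.1987434 mGal/m
Combined elevation correction = 0.1987434 × 2203.0 = 437.8 mGal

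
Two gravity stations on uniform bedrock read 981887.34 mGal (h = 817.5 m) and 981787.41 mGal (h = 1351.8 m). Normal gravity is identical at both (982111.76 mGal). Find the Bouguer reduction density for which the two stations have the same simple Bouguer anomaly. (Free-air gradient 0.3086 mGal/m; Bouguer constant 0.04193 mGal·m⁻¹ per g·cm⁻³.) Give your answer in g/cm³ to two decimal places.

2.90

Δg_obs = 981787.41 − 981887.34 = -99.93 mGal over Δh = 1351.8 − 817.5 = 534.3 m
Equal Bouguer anomalies ⇒ Δg_obs + (0.3086 − 0.04193ρ)·Δh = 0
0.3086 − 0.04193ρ = −Δg_obs/Δh = 0.18703
ρ = (0.3086 − 0.18703) / 0.04193 = 2.90 g/cm³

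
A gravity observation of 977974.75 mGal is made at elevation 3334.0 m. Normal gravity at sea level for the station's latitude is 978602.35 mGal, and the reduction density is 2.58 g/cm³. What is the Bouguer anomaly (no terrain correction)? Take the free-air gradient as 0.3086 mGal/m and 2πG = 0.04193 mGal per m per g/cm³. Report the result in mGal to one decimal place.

40.6

Free-air correction = 0.3086 × 3334.0 = 1028.87 mGal
Free-air anomaly = 977974.75 − 978602.35 + (1028.87) = 401.27 mGal
Bouguer slab correction = 0.04193 × 2.58 × 3334.0 = 360.67 mGal
Simple Bouguer anomaly = 401.27 − (360.67) = 40.60 mGal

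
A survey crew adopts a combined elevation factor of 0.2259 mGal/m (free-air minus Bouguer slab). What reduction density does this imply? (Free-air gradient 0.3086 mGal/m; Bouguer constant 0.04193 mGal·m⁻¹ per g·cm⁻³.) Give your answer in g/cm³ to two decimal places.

1.97

0.2259 = 0.3086 − 0.04193 × ρ
ρ = (0.3086 − 0.2259) / 0.04193 = 1.97 g/cm³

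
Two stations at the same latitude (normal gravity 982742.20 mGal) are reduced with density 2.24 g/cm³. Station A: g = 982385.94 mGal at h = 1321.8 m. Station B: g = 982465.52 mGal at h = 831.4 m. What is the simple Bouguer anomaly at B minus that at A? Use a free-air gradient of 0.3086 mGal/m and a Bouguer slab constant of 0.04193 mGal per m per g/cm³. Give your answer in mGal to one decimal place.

-25.7

Δg_SB(A) = 982385.94 − 982742.20 + 0.3086×1321.8 − 0.04193×2.24×1321.8 = -72.50 mGal
Δg_SB(B) = 982465.52 − 982742.20 + 0.3086×831.4 − 0.04193×2.24×831.4 = -98.20 mGal
Difference = -98.20 − (-72.50) = -25.70 mGal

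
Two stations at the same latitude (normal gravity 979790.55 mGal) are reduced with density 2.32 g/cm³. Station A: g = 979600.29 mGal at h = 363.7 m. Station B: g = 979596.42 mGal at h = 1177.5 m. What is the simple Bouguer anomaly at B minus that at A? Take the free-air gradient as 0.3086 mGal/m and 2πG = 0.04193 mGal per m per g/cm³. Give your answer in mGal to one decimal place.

168.1

Δg_SB(A) = 979600.29 − 979790.55 + 0.3086×363.7 − 0.04193×2.32×363.7 = -113.40 mGal
Δg_SB(B) = 979596.42 − 979790.55 + 0.3086×1177.5 − 0.04193×2.32×1177.5 = 54.70 mGal
Difference = 54.70 − (-113.40) = 168.10 mGal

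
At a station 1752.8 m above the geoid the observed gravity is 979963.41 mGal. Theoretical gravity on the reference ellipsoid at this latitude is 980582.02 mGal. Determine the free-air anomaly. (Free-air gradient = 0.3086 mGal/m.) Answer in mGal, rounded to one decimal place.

Free-air correction = 0.3086 × 1752.8 = 540.91 mGal
Free-air anomaly = 979963.41 − 980582.02 + (540.91) = -77.70 mGal

-77.7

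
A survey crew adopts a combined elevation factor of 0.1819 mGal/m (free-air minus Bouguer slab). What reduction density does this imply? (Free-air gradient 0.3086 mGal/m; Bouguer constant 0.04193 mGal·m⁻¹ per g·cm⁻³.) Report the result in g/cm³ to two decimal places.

3.02

0.1819 = 0.3086 − 0.04193 × ρ
ρ = (0.3086 − 0.1819) / 0.04193 = 3.02 g/cm³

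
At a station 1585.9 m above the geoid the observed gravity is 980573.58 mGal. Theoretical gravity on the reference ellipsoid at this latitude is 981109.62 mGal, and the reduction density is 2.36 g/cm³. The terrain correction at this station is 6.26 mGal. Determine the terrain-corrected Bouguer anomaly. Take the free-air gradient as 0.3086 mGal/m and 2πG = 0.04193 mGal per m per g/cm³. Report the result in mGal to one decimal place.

-197.3

Free-air correction = 0.3086 × 1585.9 = 489.41 mGal
Free-air anomaly = 980573.58 − 981109.62 + (489.41) = -46.63 mGal
Bouguer slab correction = 0.04193 × 2.36 × 1585.9 = 156.93 mGal
Simple Bouguer anomaly = -46.63 − (156.93) = -203.56 mGal
Complete Bouguer anomaly = -203.56 + 6.26 = -197.30 mGal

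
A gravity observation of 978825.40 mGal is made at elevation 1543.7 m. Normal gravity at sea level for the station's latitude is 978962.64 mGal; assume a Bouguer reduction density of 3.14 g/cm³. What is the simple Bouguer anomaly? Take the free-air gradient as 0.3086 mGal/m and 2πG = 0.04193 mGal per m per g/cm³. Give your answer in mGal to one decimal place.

135.9

Free-air correction = 0.3086 × 1543.7 = 476.39 mGal
Free-air anomaly = 978825.40 − 978962.64 + (476.39) = 339.15 mGal
Bouguer slab correction = 0.04193 × 3.14 × 1543.7 = 203.24 mGal
Simple Bouguer anomaly = 339.15 − (203.24) = 135.91 mGal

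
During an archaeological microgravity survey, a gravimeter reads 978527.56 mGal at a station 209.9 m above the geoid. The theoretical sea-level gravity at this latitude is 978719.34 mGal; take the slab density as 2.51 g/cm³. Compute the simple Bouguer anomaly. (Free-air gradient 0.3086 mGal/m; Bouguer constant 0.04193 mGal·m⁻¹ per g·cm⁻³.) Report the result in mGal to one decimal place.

-149.1

Free-air correction = 0.3086 × 209.9 = 64.78 mGal
Free-air anomaly = 978527.56 − 978719.34 + (64.78) = -127.00 mGal
Bouguer slab correction = 0.04193 × 2.51 × 209.9 = 22.09 mGal
Simple Bouguer anomaly = -127.00 − (22.09) = -149.09 mGal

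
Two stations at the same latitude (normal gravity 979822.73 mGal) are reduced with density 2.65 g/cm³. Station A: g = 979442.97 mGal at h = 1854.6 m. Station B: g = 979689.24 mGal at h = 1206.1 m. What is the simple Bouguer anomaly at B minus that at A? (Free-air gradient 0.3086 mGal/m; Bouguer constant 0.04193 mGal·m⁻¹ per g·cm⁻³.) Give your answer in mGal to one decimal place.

118.2

Δg_SB(A) = 979442.97 − 979822.73 + 0.3086×1854.6 − 0.04193×2.65×1854.6 = -13.50 mGal
Δg_SB(B) = 979689.24 − 979822.73 + 0.3086×1206.1 − 0.04193×2.65×1206.1 = 104.70 mGal
Difference = 104.70 − (-13.50) = 118.20 mGal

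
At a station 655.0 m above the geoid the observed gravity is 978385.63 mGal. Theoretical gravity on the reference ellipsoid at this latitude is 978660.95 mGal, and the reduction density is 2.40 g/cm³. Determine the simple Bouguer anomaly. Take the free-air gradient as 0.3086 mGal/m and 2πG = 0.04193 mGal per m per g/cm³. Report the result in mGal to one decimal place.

-139.1

Free-air correction = 0.3086 × 655.0 = 202.13 mGal
Free-air anomaly = 978385.63 − 978660.95 + (202.13) = -73.19 mGal
Bouguer slab correction = 0.04193 × 2.40 × 655.0 = 65.91 mGal
Simple Bouguer anomaly = -73.19 − (65.91) = -139.10 mGal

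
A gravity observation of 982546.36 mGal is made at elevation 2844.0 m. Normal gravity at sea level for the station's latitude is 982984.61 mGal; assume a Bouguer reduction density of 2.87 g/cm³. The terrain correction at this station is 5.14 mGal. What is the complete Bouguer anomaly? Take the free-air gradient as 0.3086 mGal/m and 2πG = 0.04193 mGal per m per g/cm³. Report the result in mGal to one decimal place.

Free-air correction = 0.3086 × 2844.0 = 877.66 mGal
Free-air anomaly = 982546.36 − 982984.61 + (877.66) = 439.41 mGal
Bouguer slab correction = 0.04193 × 2.87 × 2844.0 = 342.24 mGal
Simple Bouguer anomaly = 439.41 − (342.24) = 97.17 mGal
Complete Bouguer anomaly = 97.17 + 5.14 = 102.31 mGal

102.3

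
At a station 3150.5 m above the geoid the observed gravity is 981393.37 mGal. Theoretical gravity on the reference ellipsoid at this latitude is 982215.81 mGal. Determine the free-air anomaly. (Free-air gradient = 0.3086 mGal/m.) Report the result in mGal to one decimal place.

149.8

Free-air correction = 0.3086 × 3150.5 = 972.24 mGal
Free-air anomaly = 981393.37 − 982215.81 + (972.24) = 149.80 mGal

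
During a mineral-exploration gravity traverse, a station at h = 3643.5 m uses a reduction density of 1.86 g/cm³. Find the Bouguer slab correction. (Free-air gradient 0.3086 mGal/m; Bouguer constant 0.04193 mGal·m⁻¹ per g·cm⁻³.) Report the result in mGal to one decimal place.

284.2

Bouguer slab correction = 0.04193 × 1.86 × 3643.5 = 284.2 mGal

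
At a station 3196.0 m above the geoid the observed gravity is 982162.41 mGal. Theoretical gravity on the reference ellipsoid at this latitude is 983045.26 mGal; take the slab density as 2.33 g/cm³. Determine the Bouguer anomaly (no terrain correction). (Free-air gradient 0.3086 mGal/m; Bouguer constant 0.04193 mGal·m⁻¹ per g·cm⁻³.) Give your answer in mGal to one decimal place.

-208.8

Free-air correction = 0.3086 × 3196.0 = 986.29 mGal
Free-air anomaly = 982162.41 − 983045.26 + (986.29) = 103.44 mGal
Bouguer slab correction = 0.04193 × 2.33 × 3196.0 = 312.24 mGal
Simple Bouguer anomaly = 103.44 − (312.24) = -208.80 mGal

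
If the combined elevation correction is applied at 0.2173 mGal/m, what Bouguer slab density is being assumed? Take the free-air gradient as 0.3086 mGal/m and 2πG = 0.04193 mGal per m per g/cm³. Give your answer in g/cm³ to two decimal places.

0.2173 = 0.3086 − 0.04193 × ρ
ρ = (0.3086 − 0.2173) / 0.04193 = 2.18 g/cm³

2.18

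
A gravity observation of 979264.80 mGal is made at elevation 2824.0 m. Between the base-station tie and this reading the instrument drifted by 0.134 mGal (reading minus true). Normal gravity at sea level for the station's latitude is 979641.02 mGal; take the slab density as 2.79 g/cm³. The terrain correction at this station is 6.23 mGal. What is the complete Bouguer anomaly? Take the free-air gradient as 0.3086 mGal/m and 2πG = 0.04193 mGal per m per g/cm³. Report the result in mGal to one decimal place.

171.0

Drift-corrected reading = 979264.80 − (0.134) = 979264.666 mGal
Free-air correction = 0.3086 × 2824.0 = 871.49 mGal
Free-air anomaly = 979264.666 − 979641.02 + (871.49) = 495.136 mGal
Bouguer slab correction = 0.04193 × 2.79 × 2824.0 = 330.36 mGal
Simple Bouguer anomaly = 495.136 − (330.36) = 164.776 mGal
Complete Bouguer anomaly = 164.776 + 6.23 = 171.006 mGal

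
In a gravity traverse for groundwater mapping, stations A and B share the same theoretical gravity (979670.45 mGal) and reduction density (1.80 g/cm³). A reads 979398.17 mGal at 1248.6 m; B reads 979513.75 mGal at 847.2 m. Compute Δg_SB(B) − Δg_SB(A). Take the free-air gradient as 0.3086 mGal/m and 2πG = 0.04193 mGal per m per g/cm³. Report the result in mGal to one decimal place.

22.0

Δg_SB(A) = 979398.17 − 979670.45 + 0.3086×1248.6 − 0.04193×1.80×1248.6 = 18.80 mGal
Δg_SB(B) = 979513.75 − 979670.45 + 0.3086×847.2 − 0.04193×1.80×847.2 = 40.80 mGal
Difference = 40.80 − (18.80) = 22.00 mGal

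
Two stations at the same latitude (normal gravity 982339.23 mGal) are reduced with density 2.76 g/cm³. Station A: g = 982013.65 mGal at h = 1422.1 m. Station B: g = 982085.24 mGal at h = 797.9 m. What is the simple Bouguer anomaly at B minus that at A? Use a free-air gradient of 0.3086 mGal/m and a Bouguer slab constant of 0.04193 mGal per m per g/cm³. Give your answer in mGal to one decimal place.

Δg_SB(A) = 982013.65 − 982339.23 + 0.3086×1422.1 − 0.04193×2.76×1422.1 = -51.30 mGal
Δg_SB(B) = 982085.24 − 982339.23 + 0.3086×797.9 − 0.04193×2.76×797.9 = -100.10 mGal
Difference = -100.10 − (-51.30) = -48.80 mGal

-48.8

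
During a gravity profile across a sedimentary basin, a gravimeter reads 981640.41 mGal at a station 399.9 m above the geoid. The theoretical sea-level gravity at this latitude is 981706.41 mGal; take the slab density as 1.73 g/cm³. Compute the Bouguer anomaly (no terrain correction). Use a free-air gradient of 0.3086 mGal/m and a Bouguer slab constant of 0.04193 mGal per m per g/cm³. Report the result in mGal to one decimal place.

Free-air correction = 0.3086 × 399.9 = 123.41 mGal
Free-air anomaly = 981640.41 − 981706.41 + (123.41) = 57.41 mGal
Bouguer slab correction = 0.04193 × 1.73 × 399.9 = 29.01 mGal
Simple Bouguer anomaly = 57.41 − (29.01) = 28.40 mGal

28.4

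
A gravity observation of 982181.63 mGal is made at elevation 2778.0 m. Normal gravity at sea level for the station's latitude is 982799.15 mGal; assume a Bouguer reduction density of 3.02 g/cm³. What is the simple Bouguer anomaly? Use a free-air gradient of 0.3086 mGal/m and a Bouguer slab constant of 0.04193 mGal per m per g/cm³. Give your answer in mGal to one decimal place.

Free-air correction = 0.3086 × 2778.0 = 857.29 mGal
Free-air anomaly = 982181.63 − 982799.15 + (857.29) = 239.77 mGal
Bouguer slab correction = 0.04193 × 3.02 × 2778.0 = 351.77 mGal
Simple Bouguer anomaly = 239.77 − (351.77) = -112.00 mGal

-112.0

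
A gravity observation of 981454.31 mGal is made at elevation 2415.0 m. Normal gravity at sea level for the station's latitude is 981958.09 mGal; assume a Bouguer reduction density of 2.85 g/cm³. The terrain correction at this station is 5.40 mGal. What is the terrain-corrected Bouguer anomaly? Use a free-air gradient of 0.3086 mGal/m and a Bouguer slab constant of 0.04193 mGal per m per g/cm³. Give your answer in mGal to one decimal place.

-41.7

Free-air correction = 0.3086 × 2415.0 = 745.27 mGal
Free-air anomaly = 981454.31 − 981958.09 + (745.27) = 241.49 mGal
Bouguer slab correction = 0.04193 × 2.85 × 2415.0 = 288.59 mGal
Simple Bouguer anomaly = 241.49 − (288.59) = -47.10 mGal
Complete Bouguer anomaly = -47.10 + 5.40 = -41.70 mGal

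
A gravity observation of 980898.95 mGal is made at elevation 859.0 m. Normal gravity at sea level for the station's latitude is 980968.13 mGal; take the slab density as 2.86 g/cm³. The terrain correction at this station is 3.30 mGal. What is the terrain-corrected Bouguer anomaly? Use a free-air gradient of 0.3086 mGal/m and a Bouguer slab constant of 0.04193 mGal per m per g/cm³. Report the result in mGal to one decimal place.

96.2

Free-air correction = 0.3086 × 859.0 = 265.09 mGal
Free-air anomaly = 980898.95 − 980968.13 + (265.09) = 195.91 mGal
Bouguer slab correction = 0.04193 × 2.86 × 859.0 = 103.01 mGal
Simple Bouguer anomaly = 195.91 − (103.01) = 92.90 mGal
Complete Bouguer anomaly = 92.90 + 3.30 = 96.20 mGal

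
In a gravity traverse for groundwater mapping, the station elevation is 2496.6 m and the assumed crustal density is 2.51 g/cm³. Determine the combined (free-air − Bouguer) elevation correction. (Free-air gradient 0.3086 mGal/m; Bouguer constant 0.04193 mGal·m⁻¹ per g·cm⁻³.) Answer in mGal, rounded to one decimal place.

Combined gradient = 0.3086 − 0.04193 × 2.51 = 0.2033557 mGal/m
Combined elevation correction = 0.2033557 × 2496.6 = 507.7 mGal

507.7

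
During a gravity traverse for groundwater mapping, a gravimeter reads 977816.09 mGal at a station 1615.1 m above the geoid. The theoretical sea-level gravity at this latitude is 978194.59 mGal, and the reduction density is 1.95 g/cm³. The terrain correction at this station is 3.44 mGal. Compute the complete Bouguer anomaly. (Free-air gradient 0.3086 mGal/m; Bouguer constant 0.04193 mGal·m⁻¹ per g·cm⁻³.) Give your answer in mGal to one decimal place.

-8.7

Free-air correction = 0.3086 × 1615.1 = 498.42 mGal
Free-air anomaly = 977816.09 − 978194.59 + (498.42) = 119.92 mGal
Bouguer slab correction = 0.04193 × 1.95 × 1615.1 = 132.06 mGal
Simple Bouguer anomaly = 119.92 − (132.06) = -12.14 mGal
Complete Bouguer anomaly = -12.14 + 3.44 = -8.70 mGal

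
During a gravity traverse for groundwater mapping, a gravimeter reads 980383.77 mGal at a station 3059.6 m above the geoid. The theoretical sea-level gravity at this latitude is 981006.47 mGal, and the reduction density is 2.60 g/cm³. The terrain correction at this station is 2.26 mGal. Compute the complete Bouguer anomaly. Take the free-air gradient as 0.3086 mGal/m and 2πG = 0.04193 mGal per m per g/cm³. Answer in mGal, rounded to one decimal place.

-9.8

Free-air correction = 0.3086 × 3059.6 = 944.19 mGal
Free-air anomaly = 980383.77 − 981006.47 + (944.19) = 321.49 mGal
Bouguer slab correction = 0.04193 × 2.60 × 3059.6 = 333.55 mGal
Simple Bouguer anomaly = 321.49 − (333.55) = -12.06 mGal
Complete Bouguer anomaly = -12.06 + 2.26 = -9.80 mGal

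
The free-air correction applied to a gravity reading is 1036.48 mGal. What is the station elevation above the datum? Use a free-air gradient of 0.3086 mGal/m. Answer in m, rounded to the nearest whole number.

3359

h = 1036.48 / 0.3086 = 3358.65 m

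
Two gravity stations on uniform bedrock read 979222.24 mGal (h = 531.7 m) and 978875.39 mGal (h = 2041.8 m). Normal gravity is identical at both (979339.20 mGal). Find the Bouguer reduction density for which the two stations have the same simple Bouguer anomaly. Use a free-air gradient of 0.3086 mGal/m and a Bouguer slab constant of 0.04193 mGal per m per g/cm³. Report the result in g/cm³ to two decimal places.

Δg_obs = 978875.39 − 979222.24 = -346.85 mGal over Δh = 2041.8 − 531.7 = 1510.1 m
Equal Bouguer anomalies ⇒ Δg_obs + (0.3086 − 0.04193ρ)·Δh = 0
0.3086 − 0.04193ρ = −Δg_obs/Δh = 0.22969
ρ = (0.3086 − 0.22969) / 0.04193 = 1.88 g/cm³

1.88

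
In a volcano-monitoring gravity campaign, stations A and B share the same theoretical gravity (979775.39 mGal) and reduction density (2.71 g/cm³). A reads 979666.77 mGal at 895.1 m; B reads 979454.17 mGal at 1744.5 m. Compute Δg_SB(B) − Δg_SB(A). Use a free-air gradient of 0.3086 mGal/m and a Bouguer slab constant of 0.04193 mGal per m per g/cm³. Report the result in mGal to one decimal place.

Δg_SB(A) = 979666.77 − 979775.39 + 0.3086×895.1 − 0.04193×2.71×895.1 = 65.90 mGal
Δg_SB(B) = 979454.17 − 979775.39 + 0.3086×1744.5 − 0.04193×2.71×1744.5 = 18.90 mGal
Difference = 18.90 − (65.90) = -47.00 mGal

-47.0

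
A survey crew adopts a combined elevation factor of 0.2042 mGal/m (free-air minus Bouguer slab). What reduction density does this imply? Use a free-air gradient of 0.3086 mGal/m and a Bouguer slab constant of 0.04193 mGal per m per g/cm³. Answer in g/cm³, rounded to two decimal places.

2.49

0.2042 = 0.3086 − 0.04193 × ρ
ρ = (0.3086 − 0.2042) / 0.04193 = 2.49 g/cm³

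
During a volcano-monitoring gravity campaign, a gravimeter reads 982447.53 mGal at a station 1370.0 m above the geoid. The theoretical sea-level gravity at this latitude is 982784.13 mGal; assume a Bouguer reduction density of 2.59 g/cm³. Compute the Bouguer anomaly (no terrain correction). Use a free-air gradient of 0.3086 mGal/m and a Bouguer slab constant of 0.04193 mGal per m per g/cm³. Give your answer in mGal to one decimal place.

-62.6

Free-air correction = 0.3086 × 1370.0 = 422.78 mGal
Free-air anomaly = 982447.53 − 982784.13 + (422.78) = 86.18 mGal
Bouguer slab correction = 0.04193 × 2.59 × 1370.0 = 148.78 mGal
Simple Bouguer anomaly = 86.18 − (148.78) = -62.60 mGal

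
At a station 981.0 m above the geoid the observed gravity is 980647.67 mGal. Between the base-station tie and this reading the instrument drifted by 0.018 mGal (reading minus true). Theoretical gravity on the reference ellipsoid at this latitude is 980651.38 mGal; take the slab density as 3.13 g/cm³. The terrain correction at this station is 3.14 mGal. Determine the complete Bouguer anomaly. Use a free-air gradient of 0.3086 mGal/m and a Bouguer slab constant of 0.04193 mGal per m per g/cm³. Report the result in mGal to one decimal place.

173.4

Drift-corrected reading = 980647.67 − (0.018) = 980647.652 mGal
Free-air correction = 0.3086 × 981.0 = 302.74 mGal
Free-air anomaly = 980647.652 − 980651.38 + (302.74) = 299.012 mGal
Bouguer slab correction = 0.04193 × 3.13 × 981.0 = 128.75 mGal
Simple Bouguer anomaly = 299.012 − (128.75) = 170.262 mGal
Complete Bouguer anomaly = 170.262 + 3.14 = 173.402 mGal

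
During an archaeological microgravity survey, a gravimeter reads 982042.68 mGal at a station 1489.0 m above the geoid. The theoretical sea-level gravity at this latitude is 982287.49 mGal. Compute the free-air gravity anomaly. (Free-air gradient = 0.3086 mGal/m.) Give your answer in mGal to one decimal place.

Free-air correction = 0.3086 × 1489.0 = 459.51 mGal
Free-air anomaly = 982042.68 − 982287.49 + (459.51) = 214.70 mGal

214.7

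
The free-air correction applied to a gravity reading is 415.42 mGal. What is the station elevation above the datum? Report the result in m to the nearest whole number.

1346

h = 415.42 / 0.3086 = 1346.14 m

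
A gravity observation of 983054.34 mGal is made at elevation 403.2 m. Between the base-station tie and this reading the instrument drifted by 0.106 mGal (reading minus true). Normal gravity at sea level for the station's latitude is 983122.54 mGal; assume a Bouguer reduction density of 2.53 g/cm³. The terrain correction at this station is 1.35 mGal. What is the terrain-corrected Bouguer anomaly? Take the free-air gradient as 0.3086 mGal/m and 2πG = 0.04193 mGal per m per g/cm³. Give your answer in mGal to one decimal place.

Drift-corrected reading = 983054.34 − (0.106) = 983054.234 mGal
Free-air correction = 0.3086 × 403.2 = 124.43 mGal
Free-air anomaly = 983054.234 − 983122.54 + (124.43) = 56.124 mGal
Bouguer slab correction = 0.04193 × 2.53 × 403.2 = 42.77 mGal
Simple Bouguer anomaly = 56.124 − (42.77) = 13.354 mGal
Complete Bouguer anomaly = 13.354 + 1.35 = 14.704 mGal

14.7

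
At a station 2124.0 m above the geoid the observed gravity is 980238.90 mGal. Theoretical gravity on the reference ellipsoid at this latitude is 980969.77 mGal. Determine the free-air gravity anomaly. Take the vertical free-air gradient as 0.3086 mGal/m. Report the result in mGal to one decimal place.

-75.4

Free-air correction = 0.3086 × 2124.0 = 655.47 mGal
Free-air anomaly = 980238.90 − 980969.77 + (655.47) = -75.40 mGal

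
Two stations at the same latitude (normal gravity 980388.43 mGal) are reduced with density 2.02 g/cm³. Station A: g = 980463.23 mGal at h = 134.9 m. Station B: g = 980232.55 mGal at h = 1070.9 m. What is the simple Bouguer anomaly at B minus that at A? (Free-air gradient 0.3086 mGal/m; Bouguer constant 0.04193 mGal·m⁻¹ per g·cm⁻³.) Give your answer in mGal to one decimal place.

-21.1

Δg_SB(A) = 980463.23 − 980388.43 + 0.3086×134.9 − 0.04193×2.02×134.9 = 105.00 mGal
Δg_SB(B) = 980232.55 − 980388.43 + 0.3086×1070.9 − 0.04193×2.02×1070.9 = 83.90 mGal
Difference = 83.90 − (105.00) = -21.10 mGal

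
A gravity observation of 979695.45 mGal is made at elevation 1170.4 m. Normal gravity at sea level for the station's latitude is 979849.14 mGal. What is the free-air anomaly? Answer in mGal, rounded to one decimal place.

207.5

Free-air correction = 0.3086 × 1170.4 = 361.19 mGal
Free-air anomaly = 979695.45 − 979849.14 + (361.19) = 207.50 mGal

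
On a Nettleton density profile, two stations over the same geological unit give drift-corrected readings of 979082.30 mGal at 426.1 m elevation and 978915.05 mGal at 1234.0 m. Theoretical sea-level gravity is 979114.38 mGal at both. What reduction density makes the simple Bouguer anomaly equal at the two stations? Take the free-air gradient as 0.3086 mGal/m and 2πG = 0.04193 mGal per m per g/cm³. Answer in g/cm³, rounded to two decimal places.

2.42

Δg_obs = 978915.05 − 979082.30 = -167.25 mGal over Δh = 1234.0 − 426.1 = 807.9 m
Equal Bouguer anomalies ⇒ Δg_obs + (0.3086 − 0.04193ρ)·Δh = 0
0.3086 − 0.04193ρ = −Δg_obs/Δh = 0.20702
ρ = (0.3086 − 0.20702) / 0.04193 = 2.42 g/cm³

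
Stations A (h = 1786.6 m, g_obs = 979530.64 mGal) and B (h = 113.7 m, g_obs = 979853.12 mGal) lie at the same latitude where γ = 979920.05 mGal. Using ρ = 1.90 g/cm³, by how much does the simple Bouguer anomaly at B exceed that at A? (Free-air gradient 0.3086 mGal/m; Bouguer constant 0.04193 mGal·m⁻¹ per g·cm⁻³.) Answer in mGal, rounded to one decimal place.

Δg_SB(A) = 979530.64 − 979920.05 + 0.3086×1786.6 − 0.04193×1.90×1786.6 = 19.60 mGal
Δg_SB(B) = 979853.12 − 979920.05 + 0.3086×113.7 − 0.04193×1.90×113.7 = -40.90 mGal
Difference = -40.90 − (19.60) = -60.50 mGal

-60.5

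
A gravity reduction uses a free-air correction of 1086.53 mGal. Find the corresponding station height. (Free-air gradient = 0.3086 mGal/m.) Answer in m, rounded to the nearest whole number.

3521

h = 1086.53 / 0.3086 = 3520.84 m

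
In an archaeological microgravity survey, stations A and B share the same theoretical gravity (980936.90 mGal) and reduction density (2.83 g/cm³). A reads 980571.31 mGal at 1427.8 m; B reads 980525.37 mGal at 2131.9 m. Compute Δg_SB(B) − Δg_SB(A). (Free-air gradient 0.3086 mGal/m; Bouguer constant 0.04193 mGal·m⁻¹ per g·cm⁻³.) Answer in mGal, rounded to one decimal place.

87.8

Δg_SB(A) = 980571.31 − 980936.90 + 0.3086×1427.8 − 0.04193×2.83×1427.8 = -94.40 mGal
Δg_SB(B) = 980525.37 − 980936.90 + 0.3086×2131.9 − 0.04193×2.83×2131.9 = -6.60 mGal
Difference = -6.60 − (-94.40) = 87.80 mGal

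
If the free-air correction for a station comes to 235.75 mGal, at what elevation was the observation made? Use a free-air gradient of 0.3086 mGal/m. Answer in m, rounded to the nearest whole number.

h = 235.75 / 0.3086 = 763.93 m

764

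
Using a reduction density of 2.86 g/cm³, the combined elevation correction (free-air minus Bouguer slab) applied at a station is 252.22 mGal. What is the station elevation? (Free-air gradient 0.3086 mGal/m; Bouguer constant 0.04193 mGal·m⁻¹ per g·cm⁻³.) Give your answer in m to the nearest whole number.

Combined gradient = 0.3086 − 0.04193 × 2.86 = 0.1886802 mGal/m
h = 252.22 / 0.1886802 = 1336.76 m

1337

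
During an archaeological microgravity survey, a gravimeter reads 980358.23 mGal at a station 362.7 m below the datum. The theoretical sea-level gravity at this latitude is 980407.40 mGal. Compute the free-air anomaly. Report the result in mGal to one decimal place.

-161.1

Free-air correction = 0.3086 × -362.7 = -111.93 mGal
Free-air anomaly = 980358.23 − 980407.40 + (-111.93) = -161.10 mGal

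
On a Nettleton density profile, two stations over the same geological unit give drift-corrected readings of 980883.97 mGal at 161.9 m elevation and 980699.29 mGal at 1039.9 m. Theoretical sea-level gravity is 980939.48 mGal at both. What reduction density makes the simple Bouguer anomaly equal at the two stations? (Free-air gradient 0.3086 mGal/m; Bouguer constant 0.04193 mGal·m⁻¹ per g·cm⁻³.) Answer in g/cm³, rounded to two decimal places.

2.34

Δg_obs = 980699.29 − 980883.97 = -184.68 mGal over Δh = 1039.9 − 161.9 = 878.0 m
Equal Bouguer anomalies ⇒ Δg_obs + (0.3086 − 0.04193ρ)·Δh = 0
0.3086 − 0.04193ρ = −Δg_obs/Δh = 0.21034
ρ = (0.3086 − 0.21034) / 0.04193 = 2.34 g/cm³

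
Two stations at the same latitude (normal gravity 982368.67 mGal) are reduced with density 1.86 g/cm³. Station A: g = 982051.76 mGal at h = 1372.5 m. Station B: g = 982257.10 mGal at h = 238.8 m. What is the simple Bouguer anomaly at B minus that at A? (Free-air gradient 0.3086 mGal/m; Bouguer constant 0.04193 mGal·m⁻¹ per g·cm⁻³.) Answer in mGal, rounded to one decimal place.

Δg_SB(A) = 982051.76 − 982368.67 + 0.3086×1372.5 − 0.04193×1.86×1372.5 = -0.40 mGal
Δg_SB(B) = 982257.10 − 982368.67 + 0.3086×238.8 − 0.04193×1.86×238.8 = -56.50 mGal
Difference = -56.50 − (-0.40) = -56.10 mGal

-56.1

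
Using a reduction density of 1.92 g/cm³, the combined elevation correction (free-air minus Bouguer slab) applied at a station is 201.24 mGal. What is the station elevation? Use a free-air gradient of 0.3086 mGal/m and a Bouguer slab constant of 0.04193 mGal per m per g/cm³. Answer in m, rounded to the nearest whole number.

Combined gradient = 0.3086 − 0.04193 × 1.92 = 0.2280944 mGal/m
h = 201.24 / 0.2280944 = 882.27 m

882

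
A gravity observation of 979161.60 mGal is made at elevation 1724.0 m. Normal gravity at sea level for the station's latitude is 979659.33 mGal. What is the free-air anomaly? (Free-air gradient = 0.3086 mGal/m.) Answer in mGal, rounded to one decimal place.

Free-air correction = 0.3086 × 1724.0 = 532.03 mGal
Free-air anomaly = 979161.60 − 979659.33 + (532.03) = 34.30 mGal

34.3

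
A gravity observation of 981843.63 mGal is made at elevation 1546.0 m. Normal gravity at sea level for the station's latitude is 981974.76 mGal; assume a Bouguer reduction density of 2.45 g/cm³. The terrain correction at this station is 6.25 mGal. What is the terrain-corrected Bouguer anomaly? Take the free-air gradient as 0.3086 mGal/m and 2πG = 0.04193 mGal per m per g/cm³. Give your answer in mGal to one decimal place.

Free-air correction = 0.3086 × 1546.0 = 477.10 mGal
Free-air anomaly = 981843.63 − 981974.76 + (477.10) = 345.97 mGal
Bouguer slab correction = 0.04193 × 2.45 × 1546.0 = 158.82 mGal
Simple Bouguer anomaly = 345.97 − (158.82) = 187.15 mGal
Complete Bouguer anomaly = 187.15 + 6.25 = 193.40 mGal

193.4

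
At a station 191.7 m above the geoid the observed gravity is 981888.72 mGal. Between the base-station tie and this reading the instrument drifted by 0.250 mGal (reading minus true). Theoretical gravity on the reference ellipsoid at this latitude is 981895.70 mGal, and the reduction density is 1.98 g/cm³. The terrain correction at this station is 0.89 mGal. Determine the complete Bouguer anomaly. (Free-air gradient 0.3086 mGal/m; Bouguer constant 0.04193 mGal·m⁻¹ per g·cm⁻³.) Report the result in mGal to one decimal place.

Drift-corrected reading = 981888.72 − (0.250) = 981888.470 mGal
Free-air correction = 0.3086 × 191.7 = 59.16 mGal
Free-air anomaly = 981888.470 − 981895.70 + (59.16) = 51.930 mGal
Bouguer slab correction = 0.04193 × 1.98 × 191.7 = 15.92 mGal
Simple Bouguer anomaly = 51.930 − (15.92) = 36.010 mGal
Complete Bouguer anomaly = 36.010 + 0.89 = 36.900 mGal

36.9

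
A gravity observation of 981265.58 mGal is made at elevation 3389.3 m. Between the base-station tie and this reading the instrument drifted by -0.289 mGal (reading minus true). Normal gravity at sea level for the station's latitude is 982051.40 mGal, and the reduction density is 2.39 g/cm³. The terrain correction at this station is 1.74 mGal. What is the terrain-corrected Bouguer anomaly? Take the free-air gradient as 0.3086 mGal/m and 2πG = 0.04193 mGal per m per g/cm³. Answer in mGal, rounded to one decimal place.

Drift-corrected reading = 981265.58 − (-0.289) = 981265.869 mGal
Free-air correction = 0.3086 × 3389.3 = 1045.94 mGal
Free-air anomaly = 981265.869 − 982051.40 + (1045.94) = 260.409 mGal
Bouguer slab correction = 0.04193 × 2.39 × 3389.3 = 339.65 mGal
Simple Bouguer anomaly = 260.409 − (339.65) = -79.241 mGal
Complete Bouguer anomaly = -79.241 + 1.74 = -77.501 mGal

-77.5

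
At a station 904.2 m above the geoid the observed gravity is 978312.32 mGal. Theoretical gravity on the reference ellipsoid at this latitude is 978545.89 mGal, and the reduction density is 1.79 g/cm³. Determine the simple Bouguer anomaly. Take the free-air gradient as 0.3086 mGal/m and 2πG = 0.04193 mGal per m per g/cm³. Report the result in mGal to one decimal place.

Free-air correction = 0.3086 × 904.2 = 279.04 mGal
Free-air anomaly = 978312.32 − 978545.89 + (279.04) = 45.47 mGal
Bouguer slab correction = 0.04193 × 1.79 × 904.2 = 67.86 mGal
Simple Bouguer anomaly = 45.47 − (67.86) = -22.39 mGal

-22.4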